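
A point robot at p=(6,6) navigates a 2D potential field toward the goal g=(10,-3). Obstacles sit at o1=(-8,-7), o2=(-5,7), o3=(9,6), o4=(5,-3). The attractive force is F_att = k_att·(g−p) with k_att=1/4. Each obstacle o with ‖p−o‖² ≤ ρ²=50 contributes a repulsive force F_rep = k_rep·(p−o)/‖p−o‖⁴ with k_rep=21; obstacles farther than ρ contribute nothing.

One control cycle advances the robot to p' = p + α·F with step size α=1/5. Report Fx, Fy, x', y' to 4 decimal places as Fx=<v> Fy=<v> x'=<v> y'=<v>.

F_att = 1/4·(g−p) = 1/4·(4,-9) = (1.0000,-2.2500)
o1: d²=365 > ρ²=50 → inactive
o2: d²=122 > ρ²=50 → inactive
o3: d²=9 ≤ ρ²=50; F_rep = 21·(-3,0)/9² = (-0.7778,0.0000)
o4: d²=82 > ρ²=50 → inactive
F = F_att + ΣF_rep = (0.2222,-2.2500)
p' = p + 1/5·F = (6.0444,5.5500)

Fx=0.2222 Fy=-2.2500 x'=6.0444 y'=5.5500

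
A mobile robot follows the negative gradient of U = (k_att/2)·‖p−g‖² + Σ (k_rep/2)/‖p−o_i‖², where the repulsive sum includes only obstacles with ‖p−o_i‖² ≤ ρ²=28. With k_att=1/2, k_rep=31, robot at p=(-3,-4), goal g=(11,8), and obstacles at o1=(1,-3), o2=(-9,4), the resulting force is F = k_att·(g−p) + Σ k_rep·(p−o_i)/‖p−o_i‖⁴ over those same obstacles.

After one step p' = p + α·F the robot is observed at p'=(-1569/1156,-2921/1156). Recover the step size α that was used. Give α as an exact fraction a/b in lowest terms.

α = 1/4

F_att = 1/2·(g−p) = 1/2·(14,12) = (7.0000,6.0000)
o1: d²=17 ≤ ρ²=28; F_rep = 31·(-4,-1)/17² = (-0.4291,-0.1073)
o2: d²=100 > ρ²=28 → inactive
F = F_att + ΣF_rep = (6.5709,5.8927)
Δp = p'−p = (1.6427,1.4732); α = Δx/Fx = (1899/1156) / (1899/289) = 1/4
check: Δy/Fy = (1703/1156) / (1703/289) = 1/4 ✓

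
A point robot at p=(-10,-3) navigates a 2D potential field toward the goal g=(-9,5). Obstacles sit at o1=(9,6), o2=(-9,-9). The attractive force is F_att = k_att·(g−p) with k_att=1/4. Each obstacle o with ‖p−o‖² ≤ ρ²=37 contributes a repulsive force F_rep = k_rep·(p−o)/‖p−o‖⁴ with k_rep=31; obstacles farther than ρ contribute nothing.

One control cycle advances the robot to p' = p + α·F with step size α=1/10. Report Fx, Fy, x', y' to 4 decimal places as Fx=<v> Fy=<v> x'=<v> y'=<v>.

Fx=0.2274 Fy=2.1359 x'=-9.9773 y'=-2.7864

F_att = 1/4·(g−p) = 1/4·(1,8) = (0.2500,2.0000)
o1: d²=442 > ρ²=37 → inactive
o2: d²=37 ≤ ρ²=37; F_rep = 31·(-1,6)/37² = (-0.0226,0.1359)
F = F_att + ΣF_rep = (0.2274,2.1359)
p' = p + 1/10·F = (-9.9773,-2.7864)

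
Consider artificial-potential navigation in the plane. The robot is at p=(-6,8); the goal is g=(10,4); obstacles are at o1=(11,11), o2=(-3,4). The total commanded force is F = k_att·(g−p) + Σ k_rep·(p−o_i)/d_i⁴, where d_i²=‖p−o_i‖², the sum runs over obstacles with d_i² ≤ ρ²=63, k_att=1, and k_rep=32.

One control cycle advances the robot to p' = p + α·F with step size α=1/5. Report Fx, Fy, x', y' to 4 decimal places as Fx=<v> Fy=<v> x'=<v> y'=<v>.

Fx=15.8464 Fy=-3.7952 x'=-2.8307 y'=7.2410

F_att = 1·(g−p) = 1·(16,-4) = (16.0000,-4.0000)
o1: d²=298 > ρ²=63 → inactive
o2: d²=25 ≤ ρ²=63; F_rep = 32·(-3,4)/25² = (-0.1536,0.2048)
F = F_att + ΣF_rep = (15.8464,-3.7952)
p' = p + 1/5·F = (-2.8307,7.2410)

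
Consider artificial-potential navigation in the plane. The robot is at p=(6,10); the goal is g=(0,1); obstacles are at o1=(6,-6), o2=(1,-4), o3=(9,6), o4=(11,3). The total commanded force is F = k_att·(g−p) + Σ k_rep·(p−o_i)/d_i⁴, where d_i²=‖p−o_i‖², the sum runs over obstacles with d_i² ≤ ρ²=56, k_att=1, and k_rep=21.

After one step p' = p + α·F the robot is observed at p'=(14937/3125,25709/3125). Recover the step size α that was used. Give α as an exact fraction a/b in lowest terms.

α = 1/5

F_att = 1·(g−p) = 1·(-6,-9) = (-6.0000,-9.0000)
o1: d²=256 > ρ²=56 → inactive
o2: d²=221 > ρ²=56 → inactive
o3: d²=25 ≤ ρ²=56; F_rep = 21·(-3,4)/25² = (-0.1008,0.1344)
o4: d²=74 > ρ²=56 → inactive
F = F_att + ΣF_rep = (-6.1008,-8.8656)
Δp = p'−p = (-1.2202,-1.7731); α = Δx/Fx = (-3813/3125) / (-3813/625) = 1/5
check: Δy/Fy = (-5541/3125) / (-5541/625) = 1/5 ✓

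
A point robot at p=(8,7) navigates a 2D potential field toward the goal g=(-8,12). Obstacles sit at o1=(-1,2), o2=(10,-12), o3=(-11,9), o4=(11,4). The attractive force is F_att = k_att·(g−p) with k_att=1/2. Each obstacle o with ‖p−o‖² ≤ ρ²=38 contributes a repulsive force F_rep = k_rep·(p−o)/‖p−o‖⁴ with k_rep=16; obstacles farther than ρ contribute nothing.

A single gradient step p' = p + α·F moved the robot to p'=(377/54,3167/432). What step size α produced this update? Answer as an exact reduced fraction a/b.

α = 1/8

F_att = 1/2·(g−p) = 1/2·(-16,5) = (-8.0000,2.5000)
o1: d²=106 > ρ²=38 → inactive
o2: d²=365 > ρ²=38 → inactive
o3: d²=365 > ρ²=38 → inactive
o4: d²=18 ≤ ρ²=38; F_rep = 16·(-3,3)/18² = (-0.1481,0.1481)
F = F_att + ΣF_rep = (-8.1481,2.6481)
Δp = p'−p = (-1.0185,0.3310); α = Δx/Fx = (-55/54) / (-220/27) = 1/8
check: Δy/Fy = (143/432) / (143/54) = 1/8 ✓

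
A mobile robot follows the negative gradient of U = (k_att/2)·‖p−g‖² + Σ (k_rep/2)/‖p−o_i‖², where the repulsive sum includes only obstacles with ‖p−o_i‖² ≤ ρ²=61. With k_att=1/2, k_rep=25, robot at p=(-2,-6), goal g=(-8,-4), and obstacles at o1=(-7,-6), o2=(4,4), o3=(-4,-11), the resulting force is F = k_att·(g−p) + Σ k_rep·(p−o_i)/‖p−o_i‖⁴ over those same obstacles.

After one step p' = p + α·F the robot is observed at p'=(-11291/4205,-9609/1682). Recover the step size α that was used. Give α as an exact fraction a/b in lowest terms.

α = 1/4

F_att = 1/2·(g−p) = 1/2·(-6,2) = (-3.0000,1.0000)
o1: d²=25 ≤ ρ²=61; F_rep = 25·(5,0)/25² = (0.2000,0.0000)
o2: d²=136 > ρ²=61 → inactive
o3: d²=29 ≤ ρ²=61; F_rep = 25·(2,5)/29² = (0.0595,0.1486)
F = F_att + ΣF_rep = (-2.7405,1.1486)
Δp = p'−p = (-0.6851,0.2872); α = Δx/Fx = (-2881/4205) / (-11524/4205) = 1/4
check: Δy/Fy = (483/1682) / (966/841) = 1/4 ✓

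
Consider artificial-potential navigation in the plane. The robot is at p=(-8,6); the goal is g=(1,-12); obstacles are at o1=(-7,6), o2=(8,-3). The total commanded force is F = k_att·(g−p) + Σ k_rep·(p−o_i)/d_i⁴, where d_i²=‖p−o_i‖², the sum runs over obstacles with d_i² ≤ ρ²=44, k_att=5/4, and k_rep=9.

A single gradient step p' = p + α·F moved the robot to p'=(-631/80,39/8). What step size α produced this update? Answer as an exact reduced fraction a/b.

α = 1/20

F_att = 5/4·(g−p) = 5/4·(9,-18) = (11.2500,-22.5000)
o1: d²=1 ≤ ρ²=44; F_rep = 9·(-1,0)/1² = (-9.0000,0.0000)
o2: d²=337 > ρ²=44 → inactive
F = F_att + ΣF_rep = (2.2500,-22.5000)
Δp = p'−p = (0.1125,-1.1250); α = Δx/Fx = (9/80) / (9/4) = 1/20
check: Δy/Fy = (-9/8) / (-45/2) = 1/20 ✓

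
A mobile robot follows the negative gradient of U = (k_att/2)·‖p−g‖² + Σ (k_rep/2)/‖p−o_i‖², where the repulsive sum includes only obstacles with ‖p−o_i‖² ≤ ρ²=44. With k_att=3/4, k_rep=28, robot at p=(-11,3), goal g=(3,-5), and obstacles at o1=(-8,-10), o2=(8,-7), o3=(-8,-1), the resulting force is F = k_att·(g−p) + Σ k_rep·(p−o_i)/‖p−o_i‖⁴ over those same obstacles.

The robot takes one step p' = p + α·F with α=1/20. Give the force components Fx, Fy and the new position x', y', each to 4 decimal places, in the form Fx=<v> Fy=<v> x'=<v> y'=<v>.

F_att = 3/4·(g−p) = 3/4·(14,-8) = (10.5000,-6.0000)
o1: d²=178 > ρ²=44 → inactive
o2: d²=461 > ρ²=44 → inactive
o3: d²=25 ≤ ρ²=44; F_rep = 28·(-3,4)/25² = (-0.1344,0.1792)
F = F_att + ΣF_rep = (10.3656,-5.8208)
p' = p + 1/20·F = (-10.4817,2.7090)

Fx=10.3656 Fy=-5.8208 x'=-10.4817 y'=2.7090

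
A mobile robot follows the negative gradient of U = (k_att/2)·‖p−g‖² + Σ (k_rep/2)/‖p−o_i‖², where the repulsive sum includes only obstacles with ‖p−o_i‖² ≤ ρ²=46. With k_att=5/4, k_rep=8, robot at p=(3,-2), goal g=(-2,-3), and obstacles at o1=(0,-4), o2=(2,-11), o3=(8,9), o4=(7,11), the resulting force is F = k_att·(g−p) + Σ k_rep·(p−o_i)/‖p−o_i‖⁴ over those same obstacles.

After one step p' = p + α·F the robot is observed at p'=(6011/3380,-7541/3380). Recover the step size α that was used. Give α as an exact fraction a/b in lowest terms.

α = 1/5

F_att = 5/4·(g−p) = 5/4·(-5,-1) = (-6.2500,-1.2500)
o1: d²=13 ≤ ρ²=46; F_rep = 8·(3,2)/13² = (0.1420,0.0947)
o2: d²=82 > ρ²=46 → inactive
o3: d²=146 > ρ²=46 → inactive
o4: d²=185 > ρ²=46 → inactive
F = F_att + ΣF_rep = (-6.1080,-1.1553)
Δp = p'−p = (-1.2216,-0.2311); α = Δx/Fx = (-4129/3380) / (-4129/676) = 1/5
check: Δy/Fy = (-781/3380) / (-781/676) = 1/5 ✓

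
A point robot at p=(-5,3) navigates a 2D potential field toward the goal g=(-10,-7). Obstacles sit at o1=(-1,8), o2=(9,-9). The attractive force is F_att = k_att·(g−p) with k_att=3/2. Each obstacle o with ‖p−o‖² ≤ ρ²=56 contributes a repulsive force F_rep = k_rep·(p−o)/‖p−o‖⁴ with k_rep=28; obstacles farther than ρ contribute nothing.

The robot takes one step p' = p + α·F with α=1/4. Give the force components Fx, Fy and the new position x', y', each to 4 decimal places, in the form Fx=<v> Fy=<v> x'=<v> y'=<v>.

F_att = 3/2·(g−p) = 3/2·(-5,-10) = (-7.5000,-15.0000)
o1: d²=41 ≤ ρ²=56; F_rep = 28·(-4,-5)/41² = (-0.0666,-0.0833)
o2: d²=340 > ρ²=56 → inactive
F = F_att + ΣF_rep = (-7.5666,-15.0833)
p' = p + 1/4·F = (-6.8917,-0.7708)

Fx=-7.5666 Fy=-15.0833 x'=-6.8917 y'=-0.7708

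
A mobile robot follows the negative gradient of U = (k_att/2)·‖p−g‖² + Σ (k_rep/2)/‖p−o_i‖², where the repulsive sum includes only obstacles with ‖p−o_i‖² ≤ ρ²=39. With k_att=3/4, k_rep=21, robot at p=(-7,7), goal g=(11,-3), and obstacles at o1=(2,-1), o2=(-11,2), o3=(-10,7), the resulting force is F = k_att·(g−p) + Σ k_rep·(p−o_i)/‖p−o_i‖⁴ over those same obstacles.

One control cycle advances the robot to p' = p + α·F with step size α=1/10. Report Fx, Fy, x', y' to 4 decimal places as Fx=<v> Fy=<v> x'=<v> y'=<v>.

Fx=14.2778 Fy=-7.5000 x'=-5.5722 y'=6.2500

F_att = 3/4·(g−p) = 3/4·(18,-10) = (13.5000,-7.5000)
o1: d²=145 > ρ²=39 → inactive
o2: d²=41 > ρ²=39 → inactive
o3: d²=9 ≤ ρ²=39; F_rep = 21·(3,0)/9² = (0.7778,0.0000)
F = F_att + ΣF_rep = (14.2778,-7.5000)
p' = p + 1/10·F = (-5.5722,6.2500)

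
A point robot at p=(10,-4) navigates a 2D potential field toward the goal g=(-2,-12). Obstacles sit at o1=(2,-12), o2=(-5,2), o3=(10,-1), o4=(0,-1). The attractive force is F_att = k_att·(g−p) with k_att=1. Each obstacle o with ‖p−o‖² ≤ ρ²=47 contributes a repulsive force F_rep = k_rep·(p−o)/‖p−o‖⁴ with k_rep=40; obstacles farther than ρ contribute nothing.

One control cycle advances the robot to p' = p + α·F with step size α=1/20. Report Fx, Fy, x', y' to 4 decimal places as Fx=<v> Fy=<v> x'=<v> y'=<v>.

F_att = 1·(g−p) = 1·(-12,-8) = (-12.0000,-8.0000)
o1: d²=128 > ρ²=47 → inactive
o2: d²=261 > ρ²=47 → inactive
o3: d²=9 ≤ ρ²=47; F_rep = 40·(0,-3)/9² = (0.0000,-1.4815)
o4: d²=109 > ρ²=47 → inactive
F = F_att + ΣF_rep = (-12.0000,-9.4815)
p' = p + 1/20·F = (9.4000,-4.4741)

Fx=-12.0000 Fy=-9.4815 x'=9.4000 y'=-4.4741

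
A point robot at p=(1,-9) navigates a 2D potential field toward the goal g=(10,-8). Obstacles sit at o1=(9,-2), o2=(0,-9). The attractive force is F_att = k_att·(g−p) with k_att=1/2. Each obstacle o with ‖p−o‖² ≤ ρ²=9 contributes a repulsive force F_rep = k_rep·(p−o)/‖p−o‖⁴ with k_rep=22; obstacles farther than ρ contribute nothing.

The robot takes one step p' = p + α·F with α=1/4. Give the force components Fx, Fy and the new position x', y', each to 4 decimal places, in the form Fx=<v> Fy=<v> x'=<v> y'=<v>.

Fx=26.5000 Fy=0.5000 x'=7.6250 y'=-8.8750

F_att = 1/2·(g−p) = 1/2·(9,1) = (4.5000,0.5000)
o1: d²=113 > ρ²=9 → inactive
o2: d²=1 ≤ ρ²=9; F_rep = 22·(1,0)/1² = (22.0000,0.0000)
F = F_att + ΣF_rep = (26.5000,0.5000)
p' = p + 1/4·F = (7.6250,-8.8750)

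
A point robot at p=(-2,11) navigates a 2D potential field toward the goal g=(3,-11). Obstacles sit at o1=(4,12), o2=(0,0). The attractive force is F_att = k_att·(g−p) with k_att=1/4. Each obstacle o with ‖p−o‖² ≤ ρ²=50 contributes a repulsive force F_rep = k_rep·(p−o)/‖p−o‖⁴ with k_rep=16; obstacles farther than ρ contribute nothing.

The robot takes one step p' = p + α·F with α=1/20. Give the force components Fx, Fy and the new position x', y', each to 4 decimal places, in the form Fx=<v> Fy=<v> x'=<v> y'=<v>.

F_att = 1/4·(g−p) = 1/4·(5,-22) = (1.2500,-5.5000)
o1: d²=37 ≤ ρ²=50; F_rep = 16·(-6,-1)/37² = (-0.0701,-0.0117)
o2: d²=125 > ρ²=50 → inactive
F = F_att + ΣF_rep = (1.1799,-5.5117)
p' = p + 1/20·F = (-1.9410,10.7244)

Fx=1.1799 Fy=-5.5117 x'=-1.9410 y'=10.7244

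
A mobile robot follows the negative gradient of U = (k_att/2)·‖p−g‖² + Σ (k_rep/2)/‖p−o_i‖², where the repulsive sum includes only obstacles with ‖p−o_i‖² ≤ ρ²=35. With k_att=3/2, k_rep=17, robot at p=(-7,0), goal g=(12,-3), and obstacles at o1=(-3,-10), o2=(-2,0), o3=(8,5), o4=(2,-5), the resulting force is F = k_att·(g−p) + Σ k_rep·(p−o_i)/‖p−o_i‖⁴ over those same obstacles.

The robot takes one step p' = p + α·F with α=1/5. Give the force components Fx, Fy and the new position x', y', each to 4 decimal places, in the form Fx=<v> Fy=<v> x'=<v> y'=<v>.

Fx=28.3640 Fy=-4.5000 x'=-1.3272 y'=-0.9000

F_att = 3/2·(g−p) = 3/2·(19,-3) = (28.5000,-4.5000)
o1: d²=116 > ρ²=35 → inactive
o2: d²=25 ≤ ρ²=35; F_rep = 17·(-5,0)/25² = (-0.1360,0.0000)
o3: d²=250 > ρ²=35 → inactive
o4: d²=106 > ρ²=35 → inactive
F = F_att + ΣF_rep = (28.3640,-4.5000)
p' = p + 1/5·F = (-1.3272,-0.9000)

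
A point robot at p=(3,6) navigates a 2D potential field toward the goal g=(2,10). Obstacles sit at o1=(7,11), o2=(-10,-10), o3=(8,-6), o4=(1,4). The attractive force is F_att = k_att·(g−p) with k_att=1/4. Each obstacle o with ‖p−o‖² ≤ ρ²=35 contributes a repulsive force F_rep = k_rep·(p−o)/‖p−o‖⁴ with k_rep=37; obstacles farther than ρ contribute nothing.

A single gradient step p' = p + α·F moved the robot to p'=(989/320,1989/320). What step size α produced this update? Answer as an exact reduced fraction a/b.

α = 1/10

F_att = 1/4·(g−p) = 1/4·(-1,4) = (-0.2500,1.0000)
o1: d²=41 > ρ²=35 → inactive
o2: d²=425 > ρ²=35 → inactive
o3: d²=169 > ρ²=35 → inactive
o4: d²=8 ≤ ρ²=35; F_rep = 37·(2,2)/8² = (1.1562,1.1562)
F = F_att + ΣF_rep = (0.9062,2.1562)
Δp = p'−p = (0.0906,0.2156); α = Δx/Fx = (29/320) / (29/32) = 1/10
check: Δy/Fy = (69/320) / (69/32) = 1/10 ✓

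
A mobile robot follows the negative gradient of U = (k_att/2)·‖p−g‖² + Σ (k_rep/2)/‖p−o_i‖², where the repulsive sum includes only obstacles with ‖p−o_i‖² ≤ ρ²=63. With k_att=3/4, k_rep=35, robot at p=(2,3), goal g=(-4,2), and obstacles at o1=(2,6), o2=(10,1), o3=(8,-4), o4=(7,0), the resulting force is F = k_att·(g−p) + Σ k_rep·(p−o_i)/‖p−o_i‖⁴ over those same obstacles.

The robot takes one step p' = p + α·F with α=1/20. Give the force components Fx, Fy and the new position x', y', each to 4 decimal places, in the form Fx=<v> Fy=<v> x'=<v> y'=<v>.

F_att = 3/4·(g−p) = 3/4·(-6,-1) = (-4.5000,-0.7500)
o1: d²=9 ≤ ρ²=63; F_rep = 35·(0,-3)/9² = (0.0000,-1.2963)
o2: d²=68 > ρ²=63 → inactive
o3: d²=85 > ρ²=63 → inactive
o4: d²=34 ≤ ρ²=63; F_rep = 35·(-5,3)/34² = (-0.1514,0.0908)
F = F_att + ΣF_rep = (-4.6514,-1.9555)
p' = p + 1/20·F = (1.7674,2.9022)

Fx=-4.6514 Fy=-1.9555 x'=1.7674 y'=2.9022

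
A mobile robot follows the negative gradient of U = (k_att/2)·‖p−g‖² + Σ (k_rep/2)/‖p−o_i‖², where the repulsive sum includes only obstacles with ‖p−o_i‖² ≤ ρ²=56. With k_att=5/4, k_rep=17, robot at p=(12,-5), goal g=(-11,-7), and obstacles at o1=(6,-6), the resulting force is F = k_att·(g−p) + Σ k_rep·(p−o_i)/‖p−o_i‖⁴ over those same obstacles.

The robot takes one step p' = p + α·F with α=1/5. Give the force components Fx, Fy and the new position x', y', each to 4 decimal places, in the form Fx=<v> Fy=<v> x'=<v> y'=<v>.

Fx=-28.6755 Fy=-2.4876 x'=6.2649 y'=-5.4975

F_att = 5/4·(g−p) = 5/4·(-23,-2) = (-28.7500,-2.5000)
o1: d²=37 ≤ ρ²=56; F_rep = 17·(6,1)/37² = (0.0745,0.0124)
F = F_att + ΣF_rep = (-28.6755,-2.4876)
p' = p + 1/5·F = (6.2649,-5.4975)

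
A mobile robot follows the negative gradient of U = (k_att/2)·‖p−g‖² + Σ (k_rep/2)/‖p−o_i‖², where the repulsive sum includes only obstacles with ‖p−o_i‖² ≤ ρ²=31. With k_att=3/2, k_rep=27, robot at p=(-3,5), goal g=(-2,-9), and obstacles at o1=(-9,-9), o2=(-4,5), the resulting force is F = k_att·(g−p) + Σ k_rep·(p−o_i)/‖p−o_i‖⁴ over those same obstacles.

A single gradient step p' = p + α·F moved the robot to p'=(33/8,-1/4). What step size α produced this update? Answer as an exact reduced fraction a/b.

F_att = 3/2·(g−p) = 3/2·(1,-14) = (1.5000,-21.0000)
o1: d²=232 > ρ²=31 → inactive
o2: d²=1 ≤ ρ²=31; F_rep = 27·(1,0)/1² = (27.0000,0.0000)
F = F_att + ΣF_rep = (28.5000,-21.0000)
Δp = p'−p = (7.1250,-5.2500); α = Δx/Fx = (57/8) / (57/2) = 1/4
check: Δy/Fy = (-21/4) / (-21) = 1/4 ✓

α = 1/4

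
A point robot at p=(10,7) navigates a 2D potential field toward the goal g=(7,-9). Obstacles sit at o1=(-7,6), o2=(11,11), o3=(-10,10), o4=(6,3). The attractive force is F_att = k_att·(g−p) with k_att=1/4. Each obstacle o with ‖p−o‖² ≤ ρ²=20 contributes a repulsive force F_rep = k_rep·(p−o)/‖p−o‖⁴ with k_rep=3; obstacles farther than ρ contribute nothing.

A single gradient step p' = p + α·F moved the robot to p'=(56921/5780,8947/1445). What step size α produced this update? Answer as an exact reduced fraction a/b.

F_att = 1/4·(g−p) = 1/4·(-3,-16) = (-0.7500,-4.0000)
o1: d²=290 > ρ²=20 → inactive
o2: d²=17 ≤ ρ²=20; F_rep = 3·(-1,-4)/17² = (-0.0104,-0.0415)
o3: d²=409 > ρ²=20 → inactive
o4: d²=32 > ρ²=20 → inactive
F = F_att + ΣF_rep = (-0.7604,-4.0415)
Δp = p'−p = (-0.1521,-0.8083); α = Δx/Fx = (-879/5780) / (-879/1156) = 1/5
check: Δy/Fy = (-1168/1445) / (-1168/289) = 1/5 ✓

α = 1/5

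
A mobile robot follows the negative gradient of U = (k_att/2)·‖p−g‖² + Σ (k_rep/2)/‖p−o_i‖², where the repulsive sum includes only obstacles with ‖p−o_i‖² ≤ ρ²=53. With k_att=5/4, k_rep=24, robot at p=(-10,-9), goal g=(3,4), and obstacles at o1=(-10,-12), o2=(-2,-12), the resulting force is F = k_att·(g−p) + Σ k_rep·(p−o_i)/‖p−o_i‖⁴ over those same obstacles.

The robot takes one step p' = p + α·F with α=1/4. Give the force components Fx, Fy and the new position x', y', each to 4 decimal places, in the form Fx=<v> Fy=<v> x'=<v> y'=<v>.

F_att = 5/4·(g−p) = 5/4·(13,13) = (16.2500,16.2500)
o1: d²=9 ≤ ρ²=53; F_rep = 24·(0,3)/9² = (0.0000,0.8889)
o2: d²=73 > ρ²=53 → inactive
F = F_att + ΣF_rep = (16.2500,17.1389)
p' = p + 1/4·F = (-5.9375,-4.7153)

Fx=16.2500 Fy=17.1389 x'=-5.9375 y'=-4.7153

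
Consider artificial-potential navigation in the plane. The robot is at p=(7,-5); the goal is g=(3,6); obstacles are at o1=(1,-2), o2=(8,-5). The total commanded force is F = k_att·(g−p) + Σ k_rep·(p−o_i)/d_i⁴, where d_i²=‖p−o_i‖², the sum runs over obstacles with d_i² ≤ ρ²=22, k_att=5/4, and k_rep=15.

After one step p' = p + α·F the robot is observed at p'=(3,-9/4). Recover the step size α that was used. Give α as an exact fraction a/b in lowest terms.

α = 1/5

F_att = 5/4·(g−p) = 5/4·(-4,11) = (-5.0000,13.7500)
o1: d²=45 > ρ²=22 → inactive
o2: d²=1 ≤ ρ²=22; F_rep = 15·(-1,0)/1² = (-15.0000,0.0000)
F = F_att + ΣF_rep = (-20.0000,13.7500)
Δp = p'−p = (-4.0000,2.7500); α = Δx/Fx = (-4) / (-20) = 1/5
check: Δy/Fy = (11/4) / (55/4) = 1/5 ✓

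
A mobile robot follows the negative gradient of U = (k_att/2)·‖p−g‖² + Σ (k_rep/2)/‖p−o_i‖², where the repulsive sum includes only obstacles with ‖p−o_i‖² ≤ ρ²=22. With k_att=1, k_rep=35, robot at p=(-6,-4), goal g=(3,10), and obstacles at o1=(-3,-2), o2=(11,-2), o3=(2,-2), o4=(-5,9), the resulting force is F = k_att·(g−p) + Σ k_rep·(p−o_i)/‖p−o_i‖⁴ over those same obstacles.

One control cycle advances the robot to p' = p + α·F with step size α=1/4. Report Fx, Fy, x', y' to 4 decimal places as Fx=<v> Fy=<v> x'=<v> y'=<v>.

F_att = 1·(g−p) = 1·(9,14) = (9.0000,14.0000)
o1: d²=13 ≤ ρ²=22; F_rep = 35·(-3,-2)/13² = (-0.6213,-0.4142)
o2: d²=293 > ρ²=22 → inactive
o3: d²=68 > ρ²=22 → inactive
o4: d²=170 > ρ²=22 → inactive
F = F_att + ΣF_rep = (8.3787,13.5858)
p' = p + 1/4·F = (-3.9053,-0.6036)

Fx=8.3787 Fy=13.5858 x'=-3.9053 y'=-0.6036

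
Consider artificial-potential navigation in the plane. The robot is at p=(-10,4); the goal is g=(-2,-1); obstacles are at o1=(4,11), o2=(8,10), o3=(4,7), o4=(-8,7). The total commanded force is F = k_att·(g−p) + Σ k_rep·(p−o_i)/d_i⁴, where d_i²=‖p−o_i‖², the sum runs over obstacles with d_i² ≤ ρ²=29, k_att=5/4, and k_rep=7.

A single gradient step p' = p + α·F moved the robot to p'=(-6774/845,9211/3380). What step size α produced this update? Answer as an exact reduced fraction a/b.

α = 1/5

F_att = 5/4·(g−p) = 5/4·(8,-5) = (10.0000,-6.2500)
o1: d²=245 > ρ²=29 → inactive
o2: d²=360 > ρ²=29 → inactive
o3: d²=205 > ρ²=29 → inactive
o4: d²=13 ≤ ρ²=29; F_rep = 7·(-2,-3)/13² = (-0.0828,-0.1243)
F = F_att + ΣF_rep = (9.9172,-6.3743)
Δp = p'−p = (1.9834,-1.2749); α = Δx/Fx = (1676/845) / (1676/169) = 1/5
check: Δy/Fy = (-4309/3380) / (-4309/676) = 1/5 ✓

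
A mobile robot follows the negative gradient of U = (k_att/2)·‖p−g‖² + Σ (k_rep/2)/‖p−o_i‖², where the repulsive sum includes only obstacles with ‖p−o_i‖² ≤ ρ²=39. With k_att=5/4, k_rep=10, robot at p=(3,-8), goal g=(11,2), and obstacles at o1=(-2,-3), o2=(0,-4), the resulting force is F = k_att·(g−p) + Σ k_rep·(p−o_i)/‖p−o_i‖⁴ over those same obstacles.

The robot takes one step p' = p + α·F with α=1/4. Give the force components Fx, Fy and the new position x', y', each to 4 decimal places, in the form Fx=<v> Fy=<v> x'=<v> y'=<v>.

F_att = 5/4·(g−p) = 5/4·(8,10) = (10.0000,12.5000)
o1: d²=50 > ρ²=39 → inactive
o2: d²=25 ≤ ρ²=39; F_rep = 10·(3,-4)/25² = (0.0480,-0.0640)
F = F_att + ΣF_rep = (10.0480,12.4360)
p' = p + 1/4·F = (5.5120,-4.8910)

Fx=10.0480 Fy=12.4360 x'=5.5120 y'=-4.8910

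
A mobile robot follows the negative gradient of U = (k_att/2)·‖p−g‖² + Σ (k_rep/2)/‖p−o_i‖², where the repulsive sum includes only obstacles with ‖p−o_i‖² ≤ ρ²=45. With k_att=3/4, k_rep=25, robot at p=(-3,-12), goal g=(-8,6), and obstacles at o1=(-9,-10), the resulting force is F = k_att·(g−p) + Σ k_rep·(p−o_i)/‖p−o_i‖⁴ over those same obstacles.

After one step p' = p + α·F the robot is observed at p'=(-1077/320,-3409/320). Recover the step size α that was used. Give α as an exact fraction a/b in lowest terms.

F_att = 3/4·(g−p) = 3/4·(-5,18) = (-3.7500,13.5000)
o1: d²=40 ≤ ρ²=45; F_rep = 25·(6,-2)/40² = (0.0938,-0.0312)
F = F_att + ΣF_rep = (-3.6562,13.4688)
Δp = p'−p = (-0.3656,1.3469); α = Δx/Fx = (-117/320) / (-117/32) = 1/10
check: Δy/Fy = (431/320) / (431/32) = 1/10 ✓

α = 1/10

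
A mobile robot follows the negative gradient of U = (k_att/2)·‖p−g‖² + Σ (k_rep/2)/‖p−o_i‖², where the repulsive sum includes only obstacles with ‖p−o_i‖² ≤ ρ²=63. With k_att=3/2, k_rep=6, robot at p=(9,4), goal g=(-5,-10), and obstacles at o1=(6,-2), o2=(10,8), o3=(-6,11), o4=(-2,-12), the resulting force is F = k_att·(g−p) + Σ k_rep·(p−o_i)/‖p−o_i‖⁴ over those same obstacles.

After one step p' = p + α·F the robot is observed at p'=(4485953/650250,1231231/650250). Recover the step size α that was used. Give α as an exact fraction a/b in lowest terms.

α = 1/10

F_att = 3/2·(g−p) = 3/2·(-14,-14) = (-21.0000,-21.0000)
o1: d²=45 ≤ ρ²=63; F_rep = 6·(3,6)/45² = (0.0089,0.0178)
o2: d²=17 ≤ ρ²=63; F_rep = 6·(-1,-4)/17² = (-0.0208,-0.0830)
o3: d²=274 > ρ²=63 → inactive
o4: d²=377 > ρ²=63 → inactive
F = F_att + ΣF_rep = (-21.0119,-21.0653)
Δp = p'−p = (-2.1012,-2.1065); α = Δx/Fx = (-1366297/650250) / (-1366297/65025) = 1/10
check: Δy/Fy = (-1369769/650250) / (-1369769/65025) = 1/10 ✓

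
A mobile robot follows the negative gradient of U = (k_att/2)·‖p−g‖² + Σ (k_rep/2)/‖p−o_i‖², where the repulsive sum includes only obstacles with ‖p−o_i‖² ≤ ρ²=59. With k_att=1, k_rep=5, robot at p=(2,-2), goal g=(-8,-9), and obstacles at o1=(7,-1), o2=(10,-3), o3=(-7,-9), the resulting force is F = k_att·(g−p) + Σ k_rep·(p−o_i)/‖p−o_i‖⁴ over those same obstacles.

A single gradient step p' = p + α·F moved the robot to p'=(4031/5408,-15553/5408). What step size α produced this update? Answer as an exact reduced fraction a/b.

α = 1/8

F_att = 1·(g−p) = 1·(-10,-7) = (-10.0000,-7.0000)
o1: d²=26 ≤ ρ²=59; F_rep = 5·(-5,-1)/26² = (-0.0370,-0.0074)
o2: d²=65 > ρ²=59 → inactive
o3: d²=130 > ρ²=59 → inactive
F = F_att + ΣF_rep = (-10.0370,-7.0074)
Δp = p'−p = (-1.2546,-0.8759); α = Δx/Fx = (-6785/5408) / (-6785/676) = 1/8
check: Δy/Fy = (-4737/5408) / (-4737/676) = 1/8 ✓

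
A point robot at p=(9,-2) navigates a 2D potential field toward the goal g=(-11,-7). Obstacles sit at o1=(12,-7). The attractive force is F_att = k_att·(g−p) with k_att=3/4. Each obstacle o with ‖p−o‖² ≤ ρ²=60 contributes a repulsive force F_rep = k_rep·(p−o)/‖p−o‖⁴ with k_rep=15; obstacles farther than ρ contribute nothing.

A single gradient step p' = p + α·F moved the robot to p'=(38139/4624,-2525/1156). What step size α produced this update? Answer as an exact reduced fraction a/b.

F_att = 3/4·(g−p) = 3/4·(-20,-5) = (-15.0000,-3.7500)
o1: d²=34 ≤ ρ²=60; F_rep = 15·(-3,5)/34² = (-0.0389,0.0649)
F = F_att + ΣF_rep = (-15.0389,-3.6851)
Δp = p'−p = (-0.7519,-0.1843); α = Δx/Fx = (-3477/4624) / (-17385/1156) = 1/20
check: Δy/Fy = (-213/1156) / (-1065/289) = 1/20 ✓

α = 1/20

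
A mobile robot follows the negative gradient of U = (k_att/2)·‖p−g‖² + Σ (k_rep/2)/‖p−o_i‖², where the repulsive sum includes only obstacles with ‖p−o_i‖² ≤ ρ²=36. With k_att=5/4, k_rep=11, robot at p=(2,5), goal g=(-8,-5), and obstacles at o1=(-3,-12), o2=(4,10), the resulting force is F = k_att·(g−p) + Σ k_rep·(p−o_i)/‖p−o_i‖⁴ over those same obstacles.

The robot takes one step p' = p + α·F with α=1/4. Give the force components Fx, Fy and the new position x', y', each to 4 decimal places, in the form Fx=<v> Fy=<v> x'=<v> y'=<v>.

Fx=-12.5262 Fy=-12.5654 x'=-1.1315 y'=1.8587

F_att = 5/4·(g−p) = 5/4·(-10,-10) = (-12.5000,-12.5000)
o1: d²=314 > ρ²=36 → inactive
o2: d²=29 ≤ ρ²=36; F_rep = 11·(-2,-5)/29² = (-0.0262,-0.0654)
F = F_att + ΣF_rep = (-12.5262,-12.5654)
p' = p + 1/4·F = (-1.1315,1.8587)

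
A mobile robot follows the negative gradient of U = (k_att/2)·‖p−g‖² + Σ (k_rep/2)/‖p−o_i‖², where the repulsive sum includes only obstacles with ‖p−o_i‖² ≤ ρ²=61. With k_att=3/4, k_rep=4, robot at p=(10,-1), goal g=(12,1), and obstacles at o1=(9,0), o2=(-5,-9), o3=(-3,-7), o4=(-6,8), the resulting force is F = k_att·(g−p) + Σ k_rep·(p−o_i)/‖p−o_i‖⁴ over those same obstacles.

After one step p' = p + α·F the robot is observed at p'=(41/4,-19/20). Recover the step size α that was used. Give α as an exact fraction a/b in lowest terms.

α = 1/10

F_att = 3/4·(g−p) = 3/4·(2,2) = (1.5000,1.5000)
o1: d²=2 ≤ ρ²=61; F_rep = 4·(1,-1)/2² = (1.0000,-1.0000)
o2: d²=289 > ρ²=61 → inactive
o3: d²=205 > ρ²=61 → inactive
o4: d²=337 > ρ²=61 → inactive
F = F_att + ΣF_rep = (2.5000,0.5000)
Δp = p'−p = (0.2500,0.0500); α = Δx/Fx = (1/4) / (5/2) = 1/10
check: Δy/Fy = (1/20) / (1/2) = 1/10 ✓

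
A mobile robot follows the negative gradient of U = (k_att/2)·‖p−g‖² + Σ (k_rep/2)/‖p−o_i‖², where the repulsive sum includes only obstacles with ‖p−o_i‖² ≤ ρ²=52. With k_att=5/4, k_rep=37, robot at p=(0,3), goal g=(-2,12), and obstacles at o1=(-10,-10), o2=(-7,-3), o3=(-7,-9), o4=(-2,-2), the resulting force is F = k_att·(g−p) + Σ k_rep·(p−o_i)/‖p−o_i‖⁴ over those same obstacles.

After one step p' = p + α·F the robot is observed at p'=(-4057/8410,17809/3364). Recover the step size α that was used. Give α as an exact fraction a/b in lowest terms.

α = 1/5

F_att = 5/4·(g−p) = 5/4·(-2,9) = (-2.5000,11.2500)
o1: d²=269 > ρ²=52 → inactive
o2: d²=85 > ρ²=52 → inactive
o3: d²=193 > ρ²=52 → inactive
o4: d²=29 ≤ ρ²=52; F_rep = 37·(2,5)/29² = (0.0880,0.2200)
F = F_att + ΣF_rep = (-2.4120,11.4700)
Δp = p'−p = (-0.4824,2.2940); α = Δx/Fx = (-4057/8410) / (-4057/1682) = 1/5
check: Δy/Fy = (7717/3364) / (38585/3364) = 1/5 ✓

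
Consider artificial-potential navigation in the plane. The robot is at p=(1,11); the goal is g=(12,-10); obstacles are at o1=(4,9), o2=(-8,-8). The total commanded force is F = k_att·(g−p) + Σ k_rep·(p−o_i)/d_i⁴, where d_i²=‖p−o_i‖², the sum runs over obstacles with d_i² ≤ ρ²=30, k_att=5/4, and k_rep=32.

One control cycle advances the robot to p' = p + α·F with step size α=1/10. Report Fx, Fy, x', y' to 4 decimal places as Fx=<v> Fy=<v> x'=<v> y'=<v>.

F_att = 5/4·(g−p) = 5/4·(11,-21) = (13.7500,-26.2500)
o1: d²=13 ≤ ρ²=30; F_rep = 32·(-3,2)/13² = (-0.5680,0.3787)
o2: d²=442 > ρ²=30 → inactive
F = F_att + ΣF_rep = (13.1820,-25.8713)
p' = p + 1/10·F = (2.3182,8.4129)

Fx=13.1820 Fy=-25.8713 x'=2.3182 y'=8.4129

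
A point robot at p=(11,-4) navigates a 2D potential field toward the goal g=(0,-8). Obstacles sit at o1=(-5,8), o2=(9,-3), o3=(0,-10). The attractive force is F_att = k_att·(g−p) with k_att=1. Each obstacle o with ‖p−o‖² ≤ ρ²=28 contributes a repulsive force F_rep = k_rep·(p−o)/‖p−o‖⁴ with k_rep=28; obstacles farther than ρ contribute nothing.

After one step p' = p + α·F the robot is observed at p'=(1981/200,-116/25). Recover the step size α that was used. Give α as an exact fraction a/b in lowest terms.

α = 1/8

F_att = 1·(g−p) = 1·(-11,-4) = (-11.0000,-4.0000)
o1: d²=400 > ρ²=28 → inactive
o2: d²=5 ≤ ρ²=28; F_rep = 28·(2,-1)/5² = (2.2400,-1.1200)
o3: d²=157 > ρ²=28 → inactive
F = F_att + ΣF_rep = (-8.7600,-5.1200)
Δp = p'−p = (-1.0950,-0.6400); α = Δx/Fx = (-219/200) / (-219/25) = 1/8
check: Δy/Fy = (-16/25) / (-128/25) = 1/8 ✓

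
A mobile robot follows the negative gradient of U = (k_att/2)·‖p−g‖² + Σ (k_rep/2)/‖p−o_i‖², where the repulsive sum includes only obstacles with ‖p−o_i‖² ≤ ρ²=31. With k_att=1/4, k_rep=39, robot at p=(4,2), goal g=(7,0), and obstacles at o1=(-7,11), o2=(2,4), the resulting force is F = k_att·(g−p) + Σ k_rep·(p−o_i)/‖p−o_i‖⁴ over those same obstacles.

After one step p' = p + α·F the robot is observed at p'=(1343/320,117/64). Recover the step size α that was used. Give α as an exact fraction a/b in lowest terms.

α = 1/10

F_att = 1/4·(g−p) = 1/4·(3,-2) = (0.7500,-0.5000)
o1: d²=202 > ρ²=31 → inactive
o2: d²=8 ≤ ρ²=31; F_rep = 39·(2,-2)/8² = (1.2188,-1.2188)
F = F_att + ΣF_rep = (1.9688,-1.7188)
Δp = p'−p = (0.1969,-0.1719); α = Δx/Fx = (63/320) / (63/32) = 1/10
check: Δy/Fy = (-11/64) / (-55/32) = 1/10 ✓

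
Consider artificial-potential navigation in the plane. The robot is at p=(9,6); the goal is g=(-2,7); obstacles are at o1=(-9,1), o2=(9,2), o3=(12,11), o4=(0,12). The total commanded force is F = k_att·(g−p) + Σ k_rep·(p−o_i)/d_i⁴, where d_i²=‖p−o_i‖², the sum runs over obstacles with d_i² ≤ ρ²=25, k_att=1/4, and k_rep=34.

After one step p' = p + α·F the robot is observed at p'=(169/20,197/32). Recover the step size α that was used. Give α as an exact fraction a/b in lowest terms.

α = 1/5

F_att = 1/4·(g−p) = 1/4·(-11,1) = (-2.7500,0.2500)
o1: d²=349 > ρ²=25 → inactive
o2: d²=16 ≤ ρ²=25; F_rep = 34·(0,4)/16² = (0.0000,0.5312)
o3: d²=34 > ρ²=25 → inactive
o4: d²=117 > ρ²=25 → inactive
F = F_att + ΣF_rep = (-2.7500,0.7812)
Δp = p'−p = (-0.5500,0.1562); α = Δx/Fx = (-11/20) / (-11/4) = 1/5
check: Δy/Fy = (5/32) / (25/32) = 1/5 ✓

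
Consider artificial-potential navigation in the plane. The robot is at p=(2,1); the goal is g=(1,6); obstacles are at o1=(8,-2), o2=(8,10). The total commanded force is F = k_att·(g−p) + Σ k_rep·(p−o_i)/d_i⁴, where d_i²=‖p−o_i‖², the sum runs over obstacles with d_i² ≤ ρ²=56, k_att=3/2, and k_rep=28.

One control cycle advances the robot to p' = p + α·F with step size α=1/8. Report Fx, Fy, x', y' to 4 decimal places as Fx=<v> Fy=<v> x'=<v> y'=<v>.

F_att = 3/2·(g−p) = 3/2·(-1,5) = (-1.5000,7.5000)
o1: d²=45 ≤ ρ²=56; F_rep = 28·(-6,3)/45² = (-0.0830,0.0415)
o2: d²=117 > ρ²=56 → inactive
F = F_att + ΣF_rep = (-1.5830,7.5415)
p' = p + 1/8·F = (1.8021,1.9427)

Fx=-1.5830 Fy=7.5415 x'=1.8021 y'=1.9427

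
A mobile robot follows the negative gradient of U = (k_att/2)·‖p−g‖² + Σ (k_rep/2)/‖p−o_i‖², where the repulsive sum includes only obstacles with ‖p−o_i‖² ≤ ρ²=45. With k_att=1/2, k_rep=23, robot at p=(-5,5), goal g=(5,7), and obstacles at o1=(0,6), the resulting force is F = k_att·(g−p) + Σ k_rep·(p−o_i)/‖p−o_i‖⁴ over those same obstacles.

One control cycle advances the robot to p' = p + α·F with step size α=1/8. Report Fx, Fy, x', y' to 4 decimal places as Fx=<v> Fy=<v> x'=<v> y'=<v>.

Fx=4.8299 Fy=0.9660 x'=-4.3963 y'=5.1207

F_att = 1/2·(g−p) = 1/2·(10,2) = (5.0000,1.0000)
o1: d²=26 ≤ ρ²=45; F_rep = 23·(-5,-1)/26² = (-0.1701,-0.0340)
F = F_att + ΣF_rep = (4.8299,0.9660)
p' = p + 1/8·F = (-4.3963,5.1207)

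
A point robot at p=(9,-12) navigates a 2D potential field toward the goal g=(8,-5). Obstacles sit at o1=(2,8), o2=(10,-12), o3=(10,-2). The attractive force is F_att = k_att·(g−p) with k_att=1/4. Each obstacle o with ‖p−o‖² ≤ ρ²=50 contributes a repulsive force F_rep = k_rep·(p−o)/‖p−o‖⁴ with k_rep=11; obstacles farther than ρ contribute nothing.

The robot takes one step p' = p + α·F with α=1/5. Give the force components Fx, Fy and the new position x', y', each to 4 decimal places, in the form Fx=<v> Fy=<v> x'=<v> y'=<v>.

F_att = 1/4·(g−p) = 1/4·(-1,7) = (-0.2500,1.7500)
o1: d²=449 > ρ²=50 → inactive
o2: d²=1 ≤ ρ²=50; F_rep = 11·(-1,0)/1² = (-11.0000,0.0000)
o3: d²=101 > ρ²=50 → inactive
F = F_att + ΣF_rep = (-11.2500,1.7500)
p' = p + 1/5·F = (6.7500,-11.6500)

Fx=-11.2500 Fy=1.7500 x'=6.7500 y'=-11.6500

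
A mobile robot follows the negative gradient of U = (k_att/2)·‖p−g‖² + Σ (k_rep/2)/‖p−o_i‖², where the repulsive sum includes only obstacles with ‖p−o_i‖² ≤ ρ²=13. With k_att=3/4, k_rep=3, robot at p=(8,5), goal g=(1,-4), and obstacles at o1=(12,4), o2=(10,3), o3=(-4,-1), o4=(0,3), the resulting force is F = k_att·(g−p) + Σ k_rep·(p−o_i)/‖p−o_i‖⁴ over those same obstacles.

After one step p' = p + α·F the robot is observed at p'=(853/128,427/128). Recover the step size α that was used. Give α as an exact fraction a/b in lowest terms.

α = 1/4

F_att = 3/4·(g−p) = 3/4·(-7,-9) = (-5.2500,-6.7500)
o1: d²=17 > ρ²=13 → inactive
o2: d²=8 ≤ ρ²=13; F_rep = 3·(-2,2)/8² = (-0.0938,0.0938)
o3: d²=180 > ρ²=13 → inactive
o4: d²=68 > ρ²=13 → inactive
F = F_att + ΣF_rep = (-5.3438,-6.6562)
Δp = p'−p = (-1.3359,-1.6641); α = Δx/Fx = (-171/128) / (-171/32) = 1/4
check: Δy/Fy = (-213/128) / (-213/32) = 1/4 ✓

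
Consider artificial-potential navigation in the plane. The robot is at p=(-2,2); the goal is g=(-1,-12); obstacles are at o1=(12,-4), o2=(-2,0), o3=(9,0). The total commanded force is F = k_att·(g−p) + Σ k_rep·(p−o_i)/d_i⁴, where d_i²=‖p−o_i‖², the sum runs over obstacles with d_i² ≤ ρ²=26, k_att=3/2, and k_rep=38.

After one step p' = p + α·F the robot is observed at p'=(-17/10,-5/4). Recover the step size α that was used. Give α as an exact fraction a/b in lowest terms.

F_att = 3/2·(g−p) = 3/2·(1,-14) = (1.5000,-21.0000)
o1: d²=232 > ρ²=26 → inactive
o2: d²=4 ≤ ρ²=26; F_rep = 38·(0,2)/4² = (0.0000,4.7500)
o3: d²=125 > ρ²=26 → inactive
F = F_att + ΣF_rep = (1.5000,-16.2500)
Δp = p'−p = (0.3000,-3.2500); α = Δx/Fx = (3/10) / (3/2) = 1/5
check: Δy/Fy = (-13/4) / (-65/4) = 1/5 ✓

α = 1/5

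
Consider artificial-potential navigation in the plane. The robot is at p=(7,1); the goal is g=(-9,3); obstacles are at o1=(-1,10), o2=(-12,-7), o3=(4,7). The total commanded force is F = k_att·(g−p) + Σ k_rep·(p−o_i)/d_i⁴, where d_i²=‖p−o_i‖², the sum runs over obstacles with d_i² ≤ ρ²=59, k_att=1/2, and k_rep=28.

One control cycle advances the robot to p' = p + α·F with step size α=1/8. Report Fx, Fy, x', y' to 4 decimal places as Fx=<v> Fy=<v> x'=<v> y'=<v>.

Fx=-7.9585 Fy=0.9170 x'=6.0052 y'=1.1146

F_att = 1/2·(g−p) = 1/2·(-16,2) = (-8.0000,1.0000)
o1: d²=145 > ρ²=59 → inactive
o2: d²=425 > ρ²=59 → inactive
o3: d²=45 ≤ ρ²=59; F_rep = 28·(3,-6)/45² = (0.0415,-0.0830)
F = F_att + ΣF_rep = (-7.9585,0.9170)
p' = p + 1/8·F = (6.0052,1.1146)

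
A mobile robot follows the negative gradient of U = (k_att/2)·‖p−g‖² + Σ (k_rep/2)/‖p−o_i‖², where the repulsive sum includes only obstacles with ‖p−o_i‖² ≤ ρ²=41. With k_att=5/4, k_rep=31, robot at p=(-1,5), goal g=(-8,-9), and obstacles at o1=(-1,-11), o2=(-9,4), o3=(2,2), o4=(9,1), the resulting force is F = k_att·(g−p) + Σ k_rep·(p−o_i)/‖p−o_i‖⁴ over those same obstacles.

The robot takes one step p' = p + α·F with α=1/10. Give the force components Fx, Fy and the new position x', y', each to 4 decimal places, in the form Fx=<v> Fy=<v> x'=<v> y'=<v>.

Fx=-9.0370 Fy=-17.2130 x'=-1.9037 y'=3.2787

F_att = 5/4·(g−p) = 5/4·(-7,-14) = (-8.7500,-17.5000)
o1: d²=256 > ρ²=41 → inactive
o2: d²=65 > ρ²=41 → inactive
o3: d²=18 ≤ ρ²=41; F_rep = 31·(-3,3)/18² = (-0.2870,0.2870)
o4: d²=116 > ρ²=41 → inactive
F = F_att + ΣF_rep = (-9.0370,-17.2130)
p' = p + 1/10·F = (-1.9037,3.2787)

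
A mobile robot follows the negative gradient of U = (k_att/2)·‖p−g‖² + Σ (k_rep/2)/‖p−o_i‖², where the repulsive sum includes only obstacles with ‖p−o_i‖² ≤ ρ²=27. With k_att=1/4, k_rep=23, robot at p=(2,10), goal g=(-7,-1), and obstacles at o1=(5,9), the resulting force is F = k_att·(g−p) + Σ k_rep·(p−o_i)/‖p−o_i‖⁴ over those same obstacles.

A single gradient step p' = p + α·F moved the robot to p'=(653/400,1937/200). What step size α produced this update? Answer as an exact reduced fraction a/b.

F_att = 1/4·(g−p) = 1/4·(-9,-11) = (-2.2500,-2.7500)
o1: d²=10 ≤ ρ²=27; F_rep = 23·(-3,1)/10² = (-0.6900,0.2300)
F = F_att + ΣF_rep = (-2.9400,-2.5200)
Δp = p'−p = (-0.3675,-0.3150); α = Δx/Fx = (-147/400) / (-147/50) = 1/8
check: Δy/Fy = (-63/200) / (-63/25) = 1/8 ✓

α = 1/8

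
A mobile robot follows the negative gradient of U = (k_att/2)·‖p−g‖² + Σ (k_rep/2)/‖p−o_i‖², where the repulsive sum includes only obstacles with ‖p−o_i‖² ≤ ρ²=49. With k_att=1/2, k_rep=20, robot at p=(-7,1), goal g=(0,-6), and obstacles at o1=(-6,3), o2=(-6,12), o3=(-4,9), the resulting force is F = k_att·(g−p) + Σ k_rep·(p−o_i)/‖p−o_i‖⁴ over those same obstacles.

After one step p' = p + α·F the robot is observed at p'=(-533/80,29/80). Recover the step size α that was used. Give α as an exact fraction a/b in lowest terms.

F_att = 1/2·(g−p) = 1/2·(7,-7) = (3.5000,-3.5000)
o1: d²=5 ≤ ρ²=49; F_rep = 20·(-1,-2)/5² = (-0.8000,-1.6000)
o2: d²=122 > ρ²=49 → inactive
o3: d²=73 > ρ²=49 → inactive
F = F_att + ΣF_rep = (2.7000,-5.1000)
Δp = p'−p = (0.3375,-0.6375); α = Δx/Fx = (27/80) / (27/10) = 1/8
check: Δy/Fy = (-51/80) / (-51/10) = 1/8 ✓

α = 1/8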